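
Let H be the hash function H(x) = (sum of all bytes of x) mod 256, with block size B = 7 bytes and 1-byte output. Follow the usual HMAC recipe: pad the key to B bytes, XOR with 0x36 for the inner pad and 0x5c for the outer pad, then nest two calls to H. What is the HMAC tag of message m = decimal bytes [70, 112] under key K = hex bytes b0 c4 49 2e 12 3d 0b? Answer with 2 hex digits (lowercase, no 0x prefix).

42

Key hex bytes b0 c4 49 2e 12 3d 0b is exactly B = 7 bytes: K' = b0 c4 49 2e 12 3d 0b.
K' ⊕ ipad = 86 f2 7f 18 24 0b 3d.  K' ⊕ opad = ec 98 15 72 4e 61 57.
Inner input = (K'⊕ipad) ∥ m = 86 f2 7f 18 24 0b 3d ∥ 46 70.
Inner hash: sum = 134+242+127+24+36+11+61+70+112 = 817; mod 256 = 49 → 31.
Outer input = (K'⊕opad) ∥ inner = ec 98 15 72 4e 61 57 ∥ 31.
Outer hash (tag): sum = 236+152+21+114+78+97+87+49 = 834; mod 256 = 66 → 42.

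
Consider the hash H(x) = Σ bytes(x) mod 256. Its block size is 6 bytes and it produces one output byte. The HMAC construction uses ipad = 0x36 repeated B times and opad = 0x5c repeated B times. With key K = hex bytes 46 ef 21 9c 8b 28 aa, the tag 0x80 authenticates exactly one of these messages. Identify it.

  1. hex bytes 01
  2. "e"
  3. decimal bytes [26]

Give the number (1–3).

3

Key hex bytes 46 ef 21 9c 8b 28 aa is 7 bytes > B = 6, so hash it first: H(key) = 4f, then zero-pad to 6 bytes: K' = 4f 00 00 00 00 00.
K' ⊕ ipad = 79 36 36 36 36 36; K' ⊕ opad = 13 5c 5c 5c 5c 5c.
m1: inner = H(79 36 36 36 36 36 01) = 88; tag = H(13 5c 5c 5c 5c 5c 88) = 67
m2: inner = H(79 36 36 36 36 36 65) = ec; tag = H(13 5c 5c 5c 5c 5c ec) = cb
m3: inner = H(79 36 36 36 36 36 1a) = a1; tag = H(13 5c 5c 5c 5c 5c a1) = 80 ← matches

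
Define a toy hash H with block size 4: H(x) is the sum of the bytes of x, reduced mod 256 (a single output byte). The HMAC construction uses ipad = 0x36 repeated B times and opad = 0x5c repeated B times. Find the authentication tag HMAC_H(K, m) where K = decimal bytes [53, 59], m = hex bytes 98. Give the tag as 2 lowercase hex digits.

9c

Key decimal bytes [53, 59] = 35 3b is 2 bytes ≤ B = 4; zero-pad to 4 bytes: K' = 35 3b 00 00.
K' ⊕ ipad = 03 0d 36 36.  K' ⊕ opad = 69 67 5c 5c.
Inner input = (K'⊕ipad) ∥ m = 03 0d 36 36 ∥ 98.
Inner hash: sum = 3+13+54+54+152 = 276; mod 256 = 20 → 14.
Outer input = (K'⊕opad) ∥ inner = 69 67 5c 5c ∥ 14.
Outer hash (tag): sum = 105+103+92+92+20 = 412; mod 256 = 156 → 9c.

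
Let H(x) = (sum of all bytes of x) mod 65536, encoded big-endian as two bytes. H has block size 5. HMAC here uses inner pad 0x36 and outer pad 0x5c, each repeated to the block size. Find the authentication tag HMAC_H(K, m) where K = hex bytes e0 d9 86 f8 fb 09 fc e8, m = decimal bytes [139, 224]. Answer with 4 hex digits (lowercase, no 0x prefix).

0219

Key hex bytes e0 d9 86 f8 fb 09 fc e8 is 8 bytes > B = 5, so hash it first: H(key) = 06 1f, then zero-pad to 5 bytes: K' = 06 1f 00 00 00.
K' ⊕ ipad = 30 29 36 36 36.  K' ⊕ opad = 5a 43 5c 5c 5c.
Inner input = (K'⊕ipad) ∥ m = 30 29 36 36 36 ∥ 8b e0.
Inner hash: sum = 48+41+54+54+54+139+224 = 614 → 02 66.
Outer input = (K'⊕opad) ∥ inner = 5a 43 5c 5c 5c ∥ 02 66.
Outer hash (tag): sum = 90+67+92+92+92+2+102 = 537 → 02 19.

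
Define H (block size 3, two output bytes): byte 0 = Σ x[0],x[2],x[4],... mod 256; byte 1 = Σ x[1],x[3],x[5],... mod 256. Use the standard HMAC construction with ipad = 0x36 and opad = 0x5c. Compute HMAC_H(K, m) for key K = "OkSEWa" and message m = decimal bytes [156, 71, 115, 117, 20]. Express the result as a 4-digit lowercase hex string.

Key "OkSEWa" = 4f 6b 53 45 57 61 is 6 bytes > B = 3, so hash it first: H(key) = f9 11, then zero-pad to 3 bytes: K' = f9 11 00.
K' ⊕ ipad = cf 27 36.  K' ⊕ opad = a5 4d 5c.
Inner input = (K'⊕ipad) ∥ m = cf 27 36 ∥ 9c 47 73 75 14.
Inner hash: even-index sum = 449 mod 256 = 193; odd-index sum = 330 mod 256 = 74 → c1 4a.
Outer input = (K'⊕opad) ∥ inner = a5 4d 5c ∥ c1 4a.
Outer hash (tag): even-index sum = 331 mod 256 = 75; odd-index sum = 270 mod 256 = 14 → 4b 0e.

4b0e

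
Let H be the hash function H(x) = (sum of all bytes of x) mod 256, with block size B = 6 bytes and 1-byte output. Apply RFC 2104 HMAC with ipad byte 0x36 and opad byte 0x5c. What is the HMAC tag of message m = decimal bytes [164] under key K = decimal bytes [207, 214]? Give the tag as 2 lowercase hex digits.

Key decimal bytes [207, 214] = cf d6 is 2 bytes ≤ B = 6; zero-pad to 6 bytes: K' = cf d6 00 00 00 00.
K' ⊕ ipad = f9 e0 36 36 36 36.  K' ⊕ opad = 93 8a 5c 5c 5c 5c.
Inner input = (K'⊕ipad) ∥ m = f9 e0 36 36 36 36 ∥ a4.
Inner hash: sum = 249+224+54+54+54+54+164 = 853; mod 256 = 85 → 55.
Outer input = (K'⊕opad) ∥ inner = 93 8a 5c 5c 5c 5c ∥ 55.
Outer hash (tag): sum = 147+138+92+92+92+92+85 = 738; mod 256 = 226 → e2.

e2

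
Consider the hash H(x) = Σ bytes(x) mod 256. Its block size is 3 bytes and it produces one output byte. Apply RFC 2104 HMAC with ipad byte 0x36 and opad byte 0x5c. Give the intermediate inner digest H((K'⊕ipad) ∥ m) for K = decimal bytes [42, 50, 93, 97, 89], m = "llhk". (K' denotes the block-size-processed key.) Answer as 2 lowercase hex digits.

Key decimal bytes [42, 50, 93, 97, 89] = 2a 32 5d 61 59 is 5 bytes > B = 3, so hash it first: H(key) = 73, then zero-pad to 3 bytes: K' = 73 00 00.
K' ⊕ ipad = 45 36 36.
Inner input = 45 36 36 ∥ 6c 6c 68 6b.
Inner hash: sum = 69+54+54+108+108+104+107 = 604; mod 256 = 92 → 5c.

5c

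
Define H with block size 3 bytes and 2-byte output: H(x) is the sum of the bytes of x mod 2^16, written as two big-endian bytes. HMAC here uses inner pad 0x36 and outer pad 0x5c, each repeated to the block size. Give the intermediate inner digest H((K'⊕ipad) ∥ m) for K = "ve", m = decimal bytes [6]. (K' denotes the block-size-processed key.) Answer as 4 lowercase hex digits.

00cf

Key "ve" = 76 65 is 2 bytes ≤ B = 3; zero-pad to 3 bytes: K' = 76 65 00.
K' ⊕ ipad = 40 53 36.
Inner input = 40 53 36 ∥ 06.
Inner hash: sum = 64+83+54+6 = 207 → 00 cf.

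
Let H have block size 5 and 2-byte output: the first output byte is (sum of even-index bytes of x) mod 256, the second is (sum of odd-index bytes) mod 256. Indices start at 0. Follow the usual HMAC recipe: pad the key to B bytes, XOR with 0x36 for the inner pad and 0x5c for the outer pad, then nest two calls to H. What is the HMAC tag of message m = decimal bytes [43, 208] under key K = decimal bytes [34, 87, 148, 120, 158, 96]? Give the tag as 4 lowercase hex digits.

Key decimal bytes [34, 87, 148, 120, 158, 96] = 22 57 94 78 9e 60 is 6 bytes > B = 5, so hash it first: H(key) = 54 2f, then zero-pad to 5 bytes: K' = 54 2f 00 00 00.
K' ⊕ ipad = 62 19 36 36 36.  K' ⊕ opad = 08 73 5c 5c 5c.
Inner input = (K'⊕ipad) ∥ m = 62 19 36 36 36 ∥ 2b d0.
Inner hash: even-index sum = 414 mod 256 = 158; odd-index sum = 122 mod 256 = 122 → 9e 7a.
Outer input = (K'⊕opad) ∥ inner = 08 73 5c 5c 5c ∥ 9e 7a.
Outer hash (tag): even-index sum = 314 mod 256 = 58; odd-index sum = 365 mod 256 = 109 → 3a 6d.

3a6d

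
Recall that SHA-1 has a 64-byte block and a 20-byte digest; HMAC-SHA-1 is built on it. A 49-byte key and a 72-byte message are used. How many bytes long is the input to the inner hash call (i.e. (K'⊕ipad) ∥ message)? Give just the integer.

136

Key is 49 ≤ 64 bytes, zero-padded: |K'| = 64.
Inner input = (K'⊕ipad) ∥ m → 64 + 72 = 136 bytes.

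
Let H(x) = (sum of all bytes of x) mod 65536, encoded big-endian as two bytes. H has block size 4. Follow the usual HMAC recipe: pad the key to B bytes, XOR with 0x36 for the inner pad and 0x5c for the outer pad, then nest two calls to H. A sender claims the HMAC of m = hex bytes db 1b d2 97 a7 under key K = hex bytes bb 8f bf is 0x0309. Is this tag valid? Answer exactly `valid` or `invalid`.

Key hex bytes bb 8f bf is 3 bytes ≤ B = 4; zero-pad to 4 bytes: K' = bb 8f bf 00.
K' ⊕ ipad = 8d b9 89 36; K' ⊕ opad = e7 d3 e3 5c.
Inner hash: sum = 141+185+137+54+219+27+210+151+167 = 1291 → 05 0b.
Outer hash (recomputed tag): sum = 231+211+227+92+5+11 = 777 → 03 09.
Recomputed tag = 0309; claimed = 0309 → match.

valid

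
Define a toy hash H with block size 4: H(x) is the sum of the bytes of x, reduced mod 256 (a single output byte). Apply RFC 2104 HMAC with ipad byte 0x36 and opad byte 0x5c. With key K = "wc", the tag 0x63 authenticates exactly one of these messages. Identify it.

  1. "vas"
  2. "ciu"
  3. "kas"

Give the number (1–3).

Key "wc" = 77 63 is 2 bytes ≤ B = 4; zero-pad to 4 bytes: K' = 77 63 00 00.
K' ⊕ ipad = 41 55 36 36; K' ⊕ opad = 2b 3f 5c 5c.
m1: inner = H(41 55 36 36 76 61 73) = 4c; tag = H(2b 3f 5c 5c 4c) = 6e
m2: inner = H(41 55 36 36 63 69 75) = 43; tag = H(2b 3f 5c 5c 43) = 65
m3: inner = H(41 55 36 36 6b 61 73) = 41; tag = H(2b 3f 5c 5c 41) = 63 ← matches

3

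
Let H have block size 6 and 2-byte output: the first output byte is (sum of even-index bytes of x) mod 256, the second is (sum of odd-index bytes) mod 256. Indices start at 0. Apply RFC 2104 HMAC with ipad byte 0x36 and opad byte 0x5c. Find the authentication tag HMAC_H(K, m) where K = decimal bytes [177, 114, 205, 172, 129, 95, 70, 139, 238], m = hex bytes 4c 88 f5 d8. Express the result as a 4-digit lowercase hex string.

Key decimal bytes [177, 114, 205, 172, 129, 95, 70, 139, 238] = b1 72 cd ac 81 5f 46 8b ee is 9 bytes > B = 6, so hash it first: H(key) = 33 08, then zero-pad to 6 bytes: K' = 33 08 00 00 00 00.
K' ⊕ ipad = 05 3e 36 36 36 36.  K' ⊕ opad = 6f 54 5c 5c 5c 5c.
Inner input = (K'⊕ipad) ∥ m = 05 3e 36 36 36 36 ∥ 4c 88 f5 d8.
Inner hash: even-index sum = 434 mod 256 = 178; odd-index sum = 522 mod 256 = 10 → b2 0a.
Outer input = (K'⊕opad) ∥ inner = 6f 54 5c 5c 5c 5c ∥ b2 0a.
Outer hash (tag): even-index sum = 473 mod 256 = 217; odd-index sum = 278 mod 256 = 22 → d9 16.

d916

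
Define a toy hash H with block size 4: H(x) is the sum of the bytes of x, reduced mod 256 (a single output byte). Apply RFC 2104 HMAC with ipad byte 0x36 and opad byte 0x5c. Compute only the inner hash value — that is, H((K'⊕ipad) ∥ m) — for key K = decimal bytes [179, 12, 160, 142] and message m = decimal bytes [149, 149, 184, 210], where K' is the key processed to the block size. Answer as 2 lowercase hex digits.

c1

Key decimal bytes [179, 12, 160, 142] = b3 0c a0 8e is exactly B = 4 bytes: K' = b3 0c a0 8e.
K' ⊕ ipad = 85 3a 96 b8.
Inner input = 85 3a 96 b8 ∥ 95 95 b8 d2.
Inner hash: sum = 133+58+150+184+149+149+184+210 = 1217; mod 256 = 193 → c1.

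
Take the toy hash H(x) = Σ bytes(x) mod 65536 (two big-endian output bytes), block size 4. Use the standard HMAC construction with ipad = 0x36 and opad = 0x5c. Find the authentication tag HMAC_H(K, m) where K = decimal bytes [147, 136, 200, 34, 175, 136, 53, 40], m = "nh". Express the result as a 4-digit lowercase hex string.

Key decimal bytes [147, 136, 200, 34, 175, 136, 53, 40] = 93 88 c8 22 af 88 35 28 is 8 bytes > B = 4, so hash it first: H(key) = 03 99, then zero-pad to 4 bytes: K' = 03 99 00 00.
K' ⊕ ipad = 35 af 36 36.  K' ⊕ opad = 5f c5 5c 5c.
Inner input = (K'⊕ipad) ∥ m = 35 af 36 36 ∥ 6e 68.
Inner hash: sum = 53+175+54+54+110+104 = 550 → 02 26.
Outer input = (K'⊕opad) ∥ inner = 5f c5 5c 5c ∥ 02 26.
Outer hash (tag): sum = 95+197+92+92+2+38 = 516 → 02 04.

0204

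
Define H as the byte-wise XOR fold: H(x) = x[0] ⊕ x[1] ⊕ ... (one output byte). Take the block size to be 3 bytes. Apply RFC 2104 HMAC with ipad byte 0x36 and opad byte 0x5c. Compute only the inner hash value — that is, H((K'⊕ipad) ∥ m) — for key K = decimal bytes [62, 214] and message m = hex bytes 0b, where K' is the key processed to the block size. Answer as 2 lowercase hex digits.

d5

Key decimal bytes [62, 214] = 3e d6 is 2 bytes ≤ B = 3; zero-pad to 3 bytes: K' = 3e d6 00.
K' ⊕ ipad = 08 e0 36.
Inner input = 08 e0 36 ∥ 0b.
Inner hash: XOR 08⊕e0⊕36⊕0b = d5.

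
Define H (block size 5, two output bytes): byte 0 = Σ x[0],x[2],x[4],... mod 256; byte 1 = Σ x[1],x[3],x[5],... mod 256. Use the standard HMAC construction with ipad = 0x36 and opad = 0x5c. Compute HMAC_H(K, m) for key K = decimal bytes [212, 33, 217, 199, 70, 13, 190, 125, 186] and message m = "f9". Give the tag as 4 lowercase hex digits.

cf8c

Key decimal bytes [212, 33, 217, 199, 70, 13, 190, 125, 186] = d4 21 d9 c7 46 0d be 7d ba is 9 bytes > B = 5, so hash it first: H(key) = 6b 72, then zero-pad to 5 bytes: K' = 6b 72 00 00 00.
K' ⊕ ipad = 5d 44 36 36 36.  K' ⊕ opad = 37 2e 5c 5c 5c.
Inner input = (K'⊕ipad) ∥ m = 5d 44 36 36 36 ∥ 66 39.
Inner hash: even-index sum = 258 mod 256 = 2; odd-index sum = 224 mod 256 = 224 → 02 e0.
Outer input = (K'⊕opad) ∥ inner = 37 2e 5c 5c 5c ∥ 02 e0.
Outer hash (tag): even-index sum = 463 mod 256 = 207; odd-index sum = 140 mod 256 = 140 → cf 8c.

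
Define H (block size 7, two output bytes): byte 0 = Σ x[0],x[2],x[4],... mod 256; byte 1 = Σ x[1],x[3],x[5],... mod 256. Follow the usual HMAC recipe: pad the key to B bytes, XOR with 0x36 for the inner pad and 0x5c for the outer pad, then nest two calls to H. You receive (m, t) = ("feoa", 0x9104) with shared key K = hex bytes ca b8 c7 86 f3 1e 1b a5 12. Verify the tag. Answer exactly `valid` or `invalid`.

Key hex bytes ca b8 c7 86 f3 1e 1b a5 12 is 9 bytes > B = 7, so hash it first: H(key) = b1 01, then zero-pad to 7 bytes: K' = b1 01 00 00 00 00 00.
K' ⊕ ipad = 87 37 36 36 36 36 36; K' ⊕ opad = ed 5d 5c 5c 5c 5c 5c.
Inner hash: even-index sum = 495 mod 256 = 239; odd-index sum = 376 mod 256 = 120 → ef 78.
Outer hash (recomputed tag): even-index sum = 633 mod 256 = 121; odd-index sum = 516 mod 256 = 4 → 79 04.
Recomputed tag = 7904; claimed = 9104 → mismatch.

invalid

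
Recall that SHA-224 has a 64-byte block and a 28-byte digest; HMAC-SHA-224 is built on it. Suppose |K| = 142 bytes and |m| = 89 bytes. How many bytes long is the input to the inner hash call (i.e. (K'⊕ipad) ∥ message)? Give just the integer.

Key is 142 > 64 bytes, so it is hashed to 28 bytes then zero-padded to 64: |K'| = 64.
Inner input = (K'⊕ipad) ∥ m → 64 + 89 = 153 bytes.

153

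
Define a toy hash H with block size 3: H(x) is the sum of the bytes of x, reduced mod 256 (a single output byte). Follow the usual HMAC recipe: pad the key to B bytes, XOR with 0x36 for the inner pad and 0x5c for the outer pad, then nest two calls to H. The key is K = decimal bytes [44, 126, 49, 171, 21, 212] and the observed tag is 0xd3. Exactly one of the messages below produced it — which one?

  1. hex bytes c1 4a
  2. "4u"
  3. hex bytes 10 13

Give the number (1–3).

Key decimal bytes [44, 126, 49, 171, 21, 212] = 2c 7e 31 ab 15 d4 is 6 bytes > B = 3, so hash it first: H(key) = 6f, then zero-pad to 3 bytes: K' = 6f 00 00.
K' ⊕ ipad = 59 36 36; K' ⊕ opad = 33 5c 5c.
m1: inner = H(59 36 36 c1 4a) = d0; tag = H(33 5c 5c d0) = bb
m2: inner = H(59 36 36 34 75) = 6e; tag = H(33 5c 5c 6e) = 59
m3: inner = H(59 36 36 10 13) = e8; tag = H(33 5c 5c e8) = d3 ← matches

3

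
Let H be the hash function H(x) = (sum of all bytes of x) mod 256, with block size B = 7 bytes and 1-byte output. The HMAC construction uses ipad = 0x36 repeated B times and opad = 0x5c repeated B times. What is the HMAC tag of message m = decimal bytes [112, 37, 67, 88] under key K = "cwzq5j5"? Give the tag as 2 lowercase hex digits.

Key "cwzq5j5" = 63 77 7a 71 35 6a 35 is exactly B = 7 bytes: K' = 63 77 7a 71 35 6a 35.
K' ⊕ ipad = 55 41 4c 47 03 5c 03.  K' ⊕ opad = 3f 2b 26 2d 69 36 69.
Inner input = (K'⊕ipad) ∥ m = 55 41 4c 47 03 5c 03 ∥ 70 25 43 58.
Inner hash: sum = 85+65+76+71+3+92+3+112+37+67+88 = 699; mod 256 = 187 → bb.
Outer input = (K'⊕opad) ∥ inner = 3f 2b 26 2d 69 36 69 ∥ bb.
Outer hash (tag): sum = 63+43+38+45+105+54+105+187 = 640; mod 256 = 128 → 80.

80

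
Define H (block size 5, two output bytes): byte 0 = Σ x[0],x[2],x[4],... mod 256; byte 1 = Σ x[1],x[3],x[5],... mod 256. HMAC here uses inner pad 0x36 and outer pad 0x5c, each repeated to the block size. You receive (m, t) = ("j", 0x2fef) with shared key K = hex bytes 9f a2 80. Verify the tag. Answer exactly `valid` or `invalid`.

valid

Key hex bytes 9f a2 80 is 3 bytes ≤ B = 5; zero-pad to 5 bytes: K' = 9f a2 80 00 00.
K' ⊕ ipad = a9 94 b6 36 36; K' ⊕ opad = c3 fe dc 5c 5c.
Inner hash: even-index sum = 405 mod 256 = 149; odd-index sum = 308 mod 256 = 52 → 95 34.
Outer hash (recomputed tag): even-index sum = 559 mod 256 = 47; odd-index sum = 495 mod 256 = 239 → 2f ef.
Recomputed tag = 2fef; claimed = 2fef → match.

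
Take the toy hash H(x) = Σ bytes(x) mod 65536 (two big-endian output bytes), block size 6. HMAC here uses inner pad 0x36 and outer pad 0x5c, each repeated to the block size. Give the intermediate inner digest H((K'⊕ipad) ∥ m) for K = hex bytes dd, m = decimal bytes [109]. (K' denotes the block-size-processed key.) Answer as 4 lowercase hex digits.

Key hex bytes dd is 1 byte ≤ B = 6; zero-pad to 6 bytes: K' = dd 00 00 00 00 00.
K' ⊕ ipad = eb 36 36 36 36 36.
Inner input = eb 36 36 36 36 36 ∥ 6d.
Inner hash: sum = 235+54+54+54+54+54+109 = 614 → 02 66.

0266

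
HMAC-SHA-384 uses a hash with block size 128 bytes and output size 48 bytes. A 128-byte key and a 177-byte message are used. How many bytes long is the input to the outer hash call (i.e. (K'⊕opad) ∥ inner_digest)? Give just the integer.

176

Key is 128 ≤ 128 bytes, zero-padded: |K'| = 128.
Outer input = (K'⊕opad) ∥ H(inner) → 128 + 48 = 176 bytes.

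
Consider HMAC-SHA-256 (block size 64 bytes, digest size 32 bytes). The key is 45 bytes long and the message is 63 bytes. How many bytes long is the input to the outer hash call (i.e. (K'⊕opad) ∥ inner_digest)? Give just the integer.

96

Key is 45 ≤ 64 bytes, zero-padded: |K'| = 64.
Outer input = (K'⊕opad) ∥ H(inner) → 64 + 32 = 96 bytes.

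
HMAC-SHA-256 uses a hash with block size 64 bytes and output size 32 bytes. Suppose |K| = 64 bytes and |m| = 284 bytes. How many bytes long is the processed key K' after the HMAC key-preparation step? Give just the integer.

Key is 64 ≤ 64 bytes, zero-padded: |K'| = 64.

64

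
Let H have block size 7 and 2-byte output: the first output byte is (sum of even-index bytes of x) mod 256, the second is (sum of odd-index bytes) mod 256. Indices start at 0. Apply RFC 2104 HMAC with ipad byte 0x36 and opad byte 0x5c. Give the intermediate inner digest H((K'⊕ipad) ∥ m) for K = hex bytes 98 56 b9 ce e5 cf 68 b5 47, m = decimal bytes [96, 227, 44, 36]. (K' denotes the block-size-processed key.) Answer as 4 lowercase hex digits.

7c96

Key hex bytes 98 56 b9 ce e5 cf 68 b5 47 is 9 bytes > B = 7, so hash it first: H(key) = e5 a8, then zero-pad to 7 bytes: K' = e5 a8 00 00 00 00 00.
K' ⊕ ipad = d3 9e 36 36 36 36 36.
Inner input = d3 9e 36 36 36 36 36 ∥ 60 e3 2c 24.
Inner hash: even-index sum = 636 mod 256 = 124; odd-index sum = 406 mod 256 = 150 → 7c 96.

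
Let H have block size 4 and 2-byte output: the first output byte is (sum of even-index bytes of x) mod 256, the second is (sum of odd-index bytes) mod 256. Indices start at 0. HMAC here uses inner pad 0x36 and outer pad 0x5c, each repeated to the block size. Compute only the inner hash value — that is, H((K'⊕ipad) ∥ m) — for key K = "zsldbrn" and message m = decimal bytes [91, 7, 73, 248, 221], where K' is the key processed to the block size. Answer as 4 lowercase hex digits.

Key "zsldbrn" = 7a 73 6c 64 62 72 6e is 7 bytes > B = 4, so hash it first: H(key) = b6 49, then zero-pad to 4 bytes: K' = b6 49 00 00.
K' ⊕ ipad = 80 7f 36 36.
Inner input = 80 7f 36 36 ∥ 5b 07 49 f8 dd.
Inner hash: even-index sum = 567 mod 256 = 55; odd-index sum = 436 mod 256 = 180 → 37 b4.

37b4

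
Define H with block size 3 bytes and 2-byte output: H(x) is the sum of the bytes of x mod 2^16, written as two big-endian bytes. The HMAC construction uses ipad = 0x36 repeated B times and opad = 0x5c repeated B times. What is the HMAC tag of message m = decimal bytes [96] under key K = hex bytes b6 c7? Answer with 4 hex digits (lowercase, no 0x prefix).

01ea

Key hex bytes b6 c7 is 2 bytes ≤ B = 3; zero-pad to 3 bytes: K' = b6 c7 00.
K' ⊕ ipad = 80 f1 36.  K' ⊕ opad = ea 9b 5c.
Inner input = (K'⊕ipad) ∥ m = 80 f1 36 ∥ 60.
Inner hash: sum = 128+241+54+96 = 519 → 02 07.
Outer input = (K'⊕opad) ∥ inner = ea 9b 5c ∥ 02 07.
Outer hash (tag): sum = 234+155+92+2+7 = 490 → 01 ea.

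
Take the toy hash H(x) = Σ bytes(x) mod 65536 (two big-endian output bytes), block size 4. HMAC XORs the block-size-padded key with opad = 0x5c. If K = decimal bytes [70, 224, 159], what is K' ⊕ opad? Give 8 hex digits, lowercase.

Key decimal bytes [70, 224, 159] = 46 e0 9f is 3 bytes ≤ B = 4; zero-pad to 4 bytes: K' = 46 e0 9f 00.
XOR each byte with 0x5c: 46⊕5c=1a, e0⊕5c=bc, 9f⊕5c=c3, 00⊕5c=5c.

1abcc35c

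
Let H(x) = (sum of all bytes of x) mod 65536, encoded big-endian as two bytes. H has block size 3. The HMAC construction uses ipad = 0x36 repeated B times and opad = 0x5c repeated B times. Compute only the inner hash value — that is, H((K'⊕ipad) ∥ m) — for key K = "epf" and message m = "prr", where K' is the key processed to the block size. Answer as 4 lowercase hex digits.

023d

Key "epf" = 65 70 66 is exactly B = 3 bytes: K' = 65 70 66.
K' ⊕ ipad = 53 46 50.
Inner input = 53 46 50 ∥ 70 72 72.
Inner hash: sum = 83+70+80+112+114+114 = 573 → 02 3d.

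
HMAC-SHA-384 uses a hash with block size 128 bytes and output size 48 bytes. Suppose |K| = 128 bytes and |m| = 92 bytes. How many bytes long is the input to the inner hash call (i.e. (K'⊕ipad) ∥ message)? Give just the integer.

Key is 128 ≤ 128 bytes, zero-padded: |K'| = 128.
Inner input = (K'⊕ipad) ∥ m → 128 + 92 = 220 bytes.

220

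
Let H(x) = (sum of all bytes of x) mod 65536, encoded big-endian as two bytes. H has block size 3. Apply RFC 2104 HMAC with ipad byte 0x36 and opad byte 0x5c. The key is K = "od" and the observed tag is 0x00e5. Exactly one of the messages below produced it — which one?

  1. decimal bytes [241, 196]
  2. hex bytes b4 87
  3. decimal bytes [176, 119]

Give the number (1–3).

2

Key "od" = 6f 64 is 2 bytes ≤ B = 3; zero-pad to 3 bytes: K' = 6f 64 00.
K' ⊕ ipad = 59 52 36; K' ⊕ opad = 33 38 5c.
m1: inner = H(59 52 36 f1 c4) = 02 96; tag = H(33 38 5c 02 96) = 015f
m2: inner = H(59 52 36 b4 87) = 02 1c; tag = H(33 38 5c 02 1c) = 00e5 ← matches
m3: inner = H(59 52 36 b0 77) = 02 08; tag = H(33 38 5c 02 08) = 00d1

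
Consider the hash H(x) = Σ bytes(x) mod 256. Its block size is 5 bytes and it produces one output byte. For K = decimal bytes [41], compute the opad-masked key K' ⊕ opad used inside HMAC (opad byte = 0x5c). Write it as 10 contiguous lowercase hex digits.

Key decimal bytes [41] = 29 is 1 byte ≤ B = 5; zero-pad to 5 bytes: K' = 29 00 00 00 00.
XOR each byte with 0x5c: 29⊕5c=75, 00⊕5c=5c, 00⊕5c=5c, 00⊕5c=5c, 00⊕5c=5c.

755c5c5c5c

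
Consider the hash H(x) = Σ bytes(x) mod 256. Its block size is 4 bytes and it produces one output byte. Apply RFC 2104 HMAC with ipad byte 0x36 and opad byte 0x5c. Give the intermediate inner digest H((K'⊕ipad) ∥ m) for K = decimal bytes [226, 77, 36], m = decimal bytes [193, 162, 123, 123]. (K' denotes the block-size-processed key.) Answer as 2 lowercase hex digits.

f0

Key decimal bytes [226, 77, 36] = e2 4d 24 is 3 bytes ≤ B = 4; zero-pad to 4 bytes: K' = e2 4d 24 00.
K' ⊕ ipad = d4 7b 12 36.
Inner input = d4 7b 12 36 ∥ c1 a2 7b 7b.
Inner hash: sum = 212+123+18+54+193+162+123+123 = 1008; mod 256 = 240 → f0.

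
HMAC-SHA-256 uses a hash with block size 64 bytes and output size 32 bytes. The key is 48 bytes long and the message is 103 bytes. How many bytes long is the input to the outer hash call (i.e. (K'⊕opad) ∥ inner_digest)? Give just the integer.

Key is 48 ≤ 64 bytes, zero-padded: |K'| = 64.
Outer input = (K'⊕opad) ∥ H(inner) → 64 + 32 = 96 bytes.

96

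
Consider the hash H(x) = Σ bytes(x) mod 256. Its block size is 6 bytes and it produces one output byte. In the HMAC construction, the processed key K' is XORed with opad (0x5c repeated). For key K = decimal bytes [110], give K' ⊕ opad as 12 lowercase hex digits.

325c5c5c5c5c

Key decimal bytes [110] = 6e is 1 byte ≤ B = 6; zero-pad to 6 bytes: K' = 6e 00 00 00 00 00.
XOR each byte with 0x5c: 6e⊕5c=32, 00⊕5c=5c, 00⊕5c=5c, 00⊕5c=5c, 00⊕5c=5c, 00⊕5c=5c.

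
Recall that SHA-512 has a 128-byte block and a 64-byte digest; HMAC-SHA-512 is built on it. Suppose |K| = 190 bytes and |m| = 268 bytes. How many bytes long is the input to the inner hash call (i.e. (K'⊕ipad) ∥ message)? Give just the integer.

Key is 190 > 128 bytes, so it is hashed to 64 bytes then zero-padded to 128: |K'| = 128.
Inner input = (K'⊕ipad) ∥ m → 128 + 268 = 396 bytes.

396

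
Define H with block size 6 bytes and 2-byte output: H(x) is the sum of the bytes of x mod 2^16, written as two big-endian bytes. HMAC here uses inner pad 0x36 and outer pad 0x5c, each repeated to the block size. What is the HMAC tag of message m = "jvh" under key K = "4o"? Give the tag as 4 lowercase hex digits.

0288

Key "4o" = 34 6f is 2 bytes ≤ B = 6; zero-pad to 6 bytes: K' = 34 6f 00 00 00 00.
K' ⊕ ipad = 02 59 36 36 36 36.  K' ⊕ opad = 68 33 5c 5c 5c 5c.
Inner input = (K'⊕ipad) ∥ m = 02 59 36 36 36 36 ∥ 6a 76 68.
Inner hash: sum = 2+89+54+54+54+54+106+118+104 = 635 → 02 7b.
Outer input = (K'⊕opad) ∥ inner = 68 33 5c 5c 5c 5c ∥ 02 7b.
Outer hash (tag): sum = 104+51+92+92+92+92+2+123 = 648 → 02 88.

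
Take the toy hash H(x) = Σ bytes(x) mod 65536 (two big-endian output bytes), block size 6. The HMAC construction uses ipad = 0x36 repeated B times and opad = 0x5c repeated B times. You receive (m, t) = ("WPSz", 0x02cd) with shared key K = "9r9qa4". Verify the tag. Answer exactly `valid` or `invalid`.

Key "9r9qa4" = 39 72 39 71 61 34 is exactly B = 6 bytes: K' = 39 72 39 71 61 34.
K' ⊕ ipad = 0f 44 0f 47 57 02; K' ⊕ opad = 65 2e 65 2d 3d 68.
Inner hash: sum = 15+68+15+71+87+2+87+80+83+122 = 630 → 02 76.
Outer hash (recomputed tag): sum = 101+46+101+45+61+104+2+118 = 578 → 02 42.
Recomputed tag = 0242; claimed = 02cd → mismatch.

invalid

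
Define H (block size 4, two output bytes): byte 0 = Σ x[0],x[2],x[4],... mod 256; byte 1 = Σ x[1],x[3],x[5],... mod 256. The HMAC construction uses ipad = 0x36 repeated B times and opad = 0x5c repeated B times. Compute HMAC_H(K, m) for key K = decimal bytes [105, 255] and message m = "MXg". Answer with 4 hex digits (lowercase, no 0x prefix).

Key decimal bytes [105, 255] = 69 ff is 2 bytes ≤ B = 4; zero-pad to 4 bytes: K' = 69 ff 00 00.
K' ⊕ ipad = 5f c9 36 36.  K' ⊕ opad = 35 a3 5c 5c.
Inner input = (K'⊕ipad) ∥ m = 5f c9 36 36 ∥ 4d 58 67.
Inner hash: even-index sum = 329 mod 256 = 73; odd-index sum = 343 mod 256 = 87 → 49 57.
Outer input = (K'⊕opad) ∥ inner = 35 a3 5c 5c ∥ 49 57.
Outer hash (tag): even-index sum = 218 mod 256 = 218; odd-index sum = 342 mod 256 = 86 → da 56.

da56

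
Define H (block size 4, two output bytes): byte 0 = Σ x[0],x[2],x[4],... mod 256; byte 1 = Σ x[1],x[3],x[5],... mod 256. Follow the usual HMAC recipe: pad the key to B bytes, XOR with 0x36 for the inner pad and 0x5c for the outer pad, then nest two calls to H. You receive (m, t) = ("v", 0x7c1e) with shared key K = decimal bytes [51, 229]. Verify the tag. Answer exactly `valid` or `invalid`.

Key decimal bytes [51, 229] = 33 e5 is 2 bytes ≤ B = 4; zero-pad to 4 bytes: K' = 33 e5 00 00.
K' ⊕ ipad = 05 d3 36 36; K' ⊕ opad = 6f b9 5c 5c.
Inner hash: even-index sum = 177 mod 256 = 177; odd-index sum = 265 mod 256 = 9 → b1 09.
Outer hash (recomputed tag): even-index sum = 380 mod 256 = 124; odd-index sum = 286 mod 256 = 30 → 7c 1e.
Recomputed tag = 7c1e; claimed = 7c1e → match.

valid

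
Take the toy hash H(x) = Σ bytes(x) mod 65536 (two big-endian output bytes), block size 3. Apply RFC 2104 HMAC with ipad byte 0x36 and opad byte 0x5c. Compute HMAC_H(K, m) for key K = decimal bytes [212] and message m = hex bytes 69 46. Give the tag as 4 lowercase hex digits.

023e

Key decimal bytes [212] = d4 is 1 byte ≤ B = 3; zero-pad to 3 bytes: K' = d4 00 00.
K' ⊕ ipad = e2 36 36.  K' ⊕ opad = 88 5c 5c.
Inner input = (K'⊕ipad) ∥ m = e2 36 36 ∥ 69 46.
Inner hash: sum = 226+54+54+105+70 = 509 → 01 fd.
Outer input = (K'⊕opad) ∥ inner = 88 5c 5c ∥ 01 fd.
Outer hash (tag): sum = 136+92+92+1+253 = 574 → 02 3e.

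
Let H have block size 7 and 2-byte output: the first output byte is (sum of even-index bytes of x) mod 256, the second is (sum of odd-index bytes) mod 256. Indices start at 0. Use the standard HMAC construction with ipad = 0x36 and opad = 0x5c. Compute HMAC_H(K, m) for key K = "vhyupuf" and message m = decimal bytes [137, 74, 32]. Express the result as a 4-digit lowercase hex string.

42f5

Key "vhyupuf" = 76 68 79 75 70 75 66 is exactly B = 7 bytes: K' = 76 68 79 75 70 75 66.
K' ⊕ ipad = 40 5e 4f 43 46 43 50.  K' ⊕ opad = 2a 34 25 29 2c 29 3a.
Inner input = (K'⊕ipad) ∥ m = 40 5e 4f 43 46 43 50 ∥ 89 4a 20.
Inner hash: even-index sum = 367 mod 256 = 111; odd-index sum = 397 mod 256 = 141 → 6f 8d.
Outer input = (K'⊕opad) ∥ inner = 2a 34 25 29 2c 29 3a ∥ 6f 8d.
Outer hash (tag): even-index sum = 322 mod 256 = 66; odd-index sum = 245 mod 256 = 245 → 42 f5.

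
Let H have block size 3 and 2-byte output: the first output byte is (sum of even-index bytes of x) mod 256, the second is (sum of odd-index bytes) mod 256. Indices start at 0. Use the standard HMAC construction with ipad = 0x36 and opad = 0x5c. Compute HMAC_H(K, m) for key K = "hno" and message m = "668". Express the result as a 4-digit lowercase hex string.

2d1f

Key "hno" = 68 6e 6f is exactly B = 3 bytes: K' = 68 6e 6f.
K' ⊕ ipad = 5e 58 59.  K' ⊕ opad = 34 32 33.
Inner input = (K'⊕ipad) ∥ m = 5e 58 59 ∥ 36 36 38.
Inner hash: even-index sum = 237 mod 256 = 237; odd-index sum = 198 mod 256 = 198 → ed c6.
Outer input = (K'⊕opad) ∥ inner = 34 32 33 ∥ ed c6.
Outer hash (tag): even-index sum = 301 mod 256 = 45; odd-index sum = 287 mod 256 = 31 → 2d 1f.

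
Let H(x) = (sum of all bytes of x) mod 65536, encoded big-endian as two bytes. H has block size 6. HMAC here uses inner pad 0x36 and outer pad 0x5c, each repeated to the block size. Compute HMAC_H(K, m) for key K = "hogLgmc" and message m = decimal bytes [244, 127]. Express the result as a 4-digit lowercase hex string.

02e4

Key "hogLgmc" = 68 6f 67 4c 67 6d 63 is 7 bytes > B = 6, so hash it first: H(key) = 02 c1, then zero-pad to 6 bytes: K' = 02 c1 00 00 00 00.
K' ⊕ ipad = 34 f7 36 36 36 36.  K' ⊕ opad = 5e 9d 5c 5c 5c 5c.
Inner input = (K'⊕ipad) ∥ m = 34 f7 36 36 36 36 ∥ f4 7f.
Inner hash: sum = 52+247+54+54+54+54+244+127 = 886 → 03 76.
Outer input = (K'⊕opad) ∥ inner = 5e 9d 5c 5c 5c 5c ∥ 03 76.
Outer hash (tag): sum = 94+157+92+92+92+92+3+118 = 740 → 02 e4.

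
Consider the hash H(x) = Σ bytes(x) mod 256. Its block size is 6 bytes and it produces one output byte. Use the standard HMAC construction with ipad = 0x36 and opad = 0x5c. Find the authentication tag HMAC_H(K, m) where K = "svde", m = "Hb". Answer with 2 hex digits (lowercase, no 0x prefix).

Key "svde" = 73 76 64 65 is 4 bytes ≤ B = 6; zero-pad to 6 bytes: K' = 73 76 64 65 00 00.
K' ⊕ ipad = 45 40 52 53 36 36.  K' ⊕ opad = 2f 2a 38 39 5c 5c.
Inner input = (K'⊕ipad) ∥ m = 45 40 52 53 36 36 ∥ 48 62.
Inner hash: sum = 69+64+82+83+54+54+72+98 = 576; mod 256 = 64 → 40.
Outer input = (K'⊕opad) ∥ inner = 2f 2a 38 39 5c 5c ∥ 40.
Outer hash (tag): sum = 47+42+56+57+92+92+64 = 450; mod 256 = 194 → c2.

c2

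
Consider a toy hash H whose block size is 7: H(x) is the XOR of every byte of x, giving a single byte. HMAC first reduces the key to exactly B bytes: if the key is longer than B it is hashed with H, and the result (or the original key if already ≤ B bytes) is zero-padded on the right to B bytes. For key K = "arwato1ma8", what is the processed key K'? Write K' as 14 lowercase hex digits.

|K| = 10 > B = 7, so first hash the key.
H(K): XOR 61⊕72⊕77⊕61⊕74⊕6f⊕31⊕6d⊕61⊕38 = 1b.
Zero-pad H(K) = 1b to 7 bytes: K' = 1b 00 00 00 00 00 00.

1b000000000000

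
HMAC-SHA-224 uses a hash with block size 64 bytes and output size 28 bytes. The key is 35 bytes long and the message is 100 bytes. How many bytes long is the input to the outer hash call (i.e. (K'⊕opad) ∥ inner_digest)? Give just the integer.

92

Key is 35 ≤ 64 bytes, zero-padded: |K'| = 64.
Outer input = (K'⊕opad) ∥ H(inner) → 64 + 28 = 92 bytes.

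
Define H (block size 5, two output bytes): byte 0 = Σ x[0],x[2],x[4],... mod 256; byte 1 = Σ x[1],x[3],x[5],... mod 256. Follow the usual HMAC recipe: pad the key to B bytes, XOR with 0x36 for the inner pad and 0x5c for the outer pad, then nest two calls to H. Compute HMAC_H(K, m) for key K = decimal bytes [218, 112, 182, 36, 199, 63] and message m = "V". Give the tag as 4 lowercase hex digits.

34b8

Key decimal bytes [218, 112, 182, 36, 199, 63] = da 70 b6 24 c7 3f is 6 bytes > B = 5, so hash it first: H(key) = 57 d3, then zero-pad to 5 bytes: K' = 57 d3 00 00 00.
K' ⊕ ipad = 61 e5 36 36 36.  K' ⊕ opad = 0b 8f 5c 5c 5c.
Inner input = (K'⊕ipad) ∥ m = 61 e5 36 36 36 ∥ 56.
Inner hash: even-index sum = 205 mod 256 = 205; odd-index sum = 369 mod 256 = 113 → cd 71.
Outer input = (K'⊕opad) ∥ inner = 0b 8f 5c 5c 5c ∥ cd 71.
Outer hash (tag): even-index sum = 308 mod 256 = 52; odd-index sum = 440 mod 256 = 184 → 34 b8.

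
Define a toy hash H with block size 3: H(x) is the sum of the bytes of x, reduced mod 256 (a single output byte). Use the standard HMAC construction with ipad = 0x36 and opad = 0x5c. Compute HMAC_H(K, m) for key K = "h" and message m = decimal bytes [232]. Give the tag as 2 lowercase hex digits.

9e

Key "h" = 68 is 1 byte ≤ B = 3; zero-pad to 3 bytes: K' = 68 00 00.
K' ⊕ ipad = 5e 36 36.  K' ⊕ opad = 34 5c 5c.
Inner input = (K'⊕ipad) ∥ m = 5e 36 36 ∥ e8.
Inner hash: sum = 94+54+54+232 = 434; mod 256 = 178 → b2.
Outer input = (K'⊕opad) ∥ inner = 34 5c 5c ∥ b2.
Outer hash (tag): sum = 52+92+92+178 = 414; mod 256 = 158 → 9e.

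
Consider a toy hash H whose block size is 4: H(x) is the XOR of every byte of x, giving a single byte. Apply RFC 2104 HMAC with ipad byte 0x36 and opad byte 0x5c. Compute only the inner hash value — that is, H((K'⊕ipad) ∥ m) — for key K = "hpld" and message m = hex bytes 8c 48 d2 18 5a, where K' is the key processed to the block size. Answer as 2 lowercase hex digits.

44

Key "hpld" = 68 70 6c 64 is exactly B = 4 bytes: K' = 68 70 6c 64.
K' ⊕ ipad = 5e 46 5a 52.
Inner input = 5e 46 5a 52 ∥ 8c 48 d2 18 5a.
Inner hash: XOR 5e⊕46⊕5a⊕52⊕8c⊕48⊕d2⊕18⊕5a = 44.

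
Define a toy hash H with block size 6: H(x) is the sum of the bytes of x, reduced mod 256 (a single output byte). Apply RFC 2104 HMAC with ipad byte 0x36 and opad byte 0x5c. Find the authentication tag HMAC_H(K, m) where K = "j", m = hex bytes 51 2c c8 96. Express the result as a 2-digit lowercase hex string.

Key "j" = 6a is 1 byte ≤ B = 6; zero-pad to 6 bytes: K' = 6a 00 00 00 00 00.
K' ⊕ ipad = 5c 36 36 36 36 36.  K' ⊕ opad = 36 5c 5c 5c 5c 5c.
Inner input = (K'⊕ipad) ∥ m = 5c 36 36 36 36 36 ∥ 51 2c c8 96.
Inner hash: sum = 92+54+54+54+54+54+81+44+200+150 = 837; mod 256 = 69 → 45.
Outer input = (K'⊕opad) ∥ inner = 36 5c 5c 5c 5c 5c ∥ 45.
Outer hash (tag): sum = 54+92+92+92+92+92+69 = 583; mod 256 = 71 → 47.

47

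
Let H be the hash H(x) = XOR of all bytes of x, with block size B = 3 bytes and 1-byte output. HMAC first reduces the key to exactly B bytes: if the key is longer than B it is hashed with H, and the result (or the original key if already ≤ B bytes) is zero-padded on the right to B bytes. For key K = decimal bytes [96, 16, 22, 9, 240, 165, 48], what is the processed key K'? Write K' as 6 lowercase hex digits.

|K| = 7 > B = 3, so first hash the key.
H(K): XOR 60⊕10⊕16⊕09⊕f0⊕a5⊕30 = 0a.
Zero-pad H(K) = 0a to 3 bytes: K' = 0a 00 00.

0a0000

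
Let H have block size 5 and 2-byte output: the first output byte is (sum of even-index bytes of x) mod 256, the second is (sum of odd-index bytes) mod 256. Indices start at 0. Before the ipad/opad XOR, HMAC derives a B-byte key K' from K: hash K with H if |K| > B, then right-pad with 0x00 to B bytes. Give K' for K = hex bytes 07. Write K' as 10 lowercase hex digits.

Key hex bytes 07 is 1 byte ≤ B = 5; zero-pad to 5 bytes: K' = 07 00 00 00 00.

0700000000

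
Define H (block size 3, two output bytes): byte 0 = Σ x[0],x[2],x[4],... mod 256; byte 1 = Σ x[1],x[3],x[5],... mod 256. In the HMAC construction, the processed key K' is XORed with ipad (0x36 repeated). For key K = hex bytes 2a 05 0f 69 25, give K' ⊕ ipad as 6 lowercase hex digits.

685836

Key hex bytes 2a 05 0f 69 25 is 5 bytes > B = 3, so hash it first: H(key) = 5e 6e, then zero-pad to 3 bytes: K' = 5e 6e 00.
XOR each byte with 0x36: 5e⊕36=68, 6e⊕36=58, 00⊕36=36.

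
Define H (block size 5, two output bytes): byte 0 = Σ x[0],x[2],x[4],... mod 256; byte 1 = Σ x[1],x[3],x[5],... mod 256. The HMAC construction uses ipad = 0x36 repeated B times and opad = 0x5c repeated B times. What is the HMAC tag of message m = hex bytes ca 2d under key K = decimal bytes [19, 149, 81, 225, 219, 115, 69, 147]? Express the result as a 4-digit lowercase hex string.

dac7

Key decimal bytes [19, 149, 81, 225, 219, 115, 69, 147] = 13 95 51 e1 db 73 45 93 is 8 bytes > B = 5, so hash it first: H(key) = 84 7c, then zero-pad to 5 bytes: K' = 84 7c 00 00 00.
K' ⊕ ipad = b2 4a 36 36 36.  K' ⊕ opad = d8 20 5c 5c 5c.
Inner input = (K'⊕ipad) ∥ m = b2 4a 36 36 36 ∥ ca 2d.
Inner hash: even-index sum = 331 mod 256 = 75; odd-index sum = 330 mod 256 = 74 → 4b 4a.
Outer input = (K'⊕opad) ∥ inner = d8 20 5c 5c 5c ∥ 4b 4a.
Outer hash (tag): even-index sum = 474 mod 256 = 218; odd-index sum = 199 mod 256 = 199 → da c7.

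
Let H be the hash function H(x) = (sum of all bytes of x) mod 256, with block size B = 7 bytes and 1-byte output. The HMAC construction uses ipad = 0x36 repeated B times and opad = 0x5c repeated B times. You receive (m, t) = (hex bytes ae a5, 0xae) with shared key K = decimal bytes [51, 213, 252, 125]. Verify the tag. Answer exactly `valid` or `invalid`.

invalid

Key decimal bytes [51, 213, 252, 125] = 33 d5 fc 7d is 4 bytes ≤ B = 7; zero-pad to 7 bytes: K' = 33 d5 fc 7d 00 00 00.
K' ⊕ ipad = 05 e3 ca 4b 36 36 36; K' ⊕ opad = 6f 89 a0 21 5c 5c 5c.
Inner hash: sum = 5+227+202+75+54+54+54+174+165 = 1010; mod 256 = 242 → f2.
Outer hash (recomputed tag): sum = 111+137+160+33+92+92+92+242 = 959; mod 256 = 191 → bf.
Recomputed tag = bf; claimed = ae → mismatch.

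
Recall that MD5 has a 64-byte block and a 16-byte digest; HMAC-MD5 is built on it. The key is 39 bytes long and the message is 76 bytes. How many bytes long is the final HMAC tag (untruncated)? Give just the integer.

The tag is one MD5 digest: 16 bytes.

16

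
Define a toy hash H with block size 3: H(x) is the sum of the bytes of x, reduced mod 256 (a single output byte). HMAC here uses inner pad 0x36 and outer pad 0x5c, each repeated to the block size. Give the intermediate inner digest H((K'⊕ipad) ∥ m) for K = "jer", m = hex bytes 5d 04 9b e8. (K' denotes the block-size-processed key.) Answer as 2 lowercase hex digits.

Key "jer" = 6a 65 72 is exactly B = 3 bytes: K' = 6a 65 72.
K' ⊕ ipad = 5c 53 44.
Inner input = 5c 53 44 ∥ 5d 04 9b e8.
Inner hash: sum = 92+83+68+93+4+155+232 = 727; mod 256 = 215 → d7.

d7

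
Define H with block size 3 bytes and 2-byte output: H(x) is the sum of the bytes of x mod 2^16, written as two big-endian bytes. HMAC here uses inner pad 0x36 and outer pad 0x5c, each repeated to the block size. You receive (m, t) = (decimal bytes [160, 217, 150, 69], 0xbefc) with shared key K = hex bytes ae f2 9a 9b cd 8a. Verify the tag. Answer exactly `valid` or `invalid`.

Key hex bytes ae f2 9a 9b cd 8a is 6 bytes > B = 3, so hash it first: H(key) = 04 2c, then zero-pad to 3 bytes: K' = 04 2c 00.
K' ⊕ ipad = 32 1a 36; K' ⊕ opad = 58 70 5c.
Inner hash: sum = 50+26+54+160+217+150+69 = 726 → 02 d6.
Outer hash (recomputed tag): sum = 88+112+92+2+214 = 508 → 01 fc.
Recomputed tag = 01fc; claimed = befc → mismatch.

invalid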